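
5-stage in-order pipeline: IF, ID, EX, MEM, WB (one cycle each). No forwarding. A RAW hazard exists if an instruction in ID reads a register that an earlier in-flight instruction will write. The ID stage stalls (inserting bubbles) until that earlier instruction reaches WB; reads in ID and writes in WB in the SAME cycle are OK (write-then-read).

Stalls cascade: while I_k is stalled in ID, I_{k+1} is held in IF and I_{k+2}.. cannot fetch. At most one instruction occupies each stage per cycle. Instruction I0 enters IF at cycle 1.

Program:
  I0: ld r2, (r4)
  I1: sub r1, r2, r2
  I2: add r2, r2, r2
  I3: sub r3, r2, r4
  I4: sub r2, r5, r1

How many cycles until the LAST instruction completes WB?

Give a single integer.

I0 ld r2 <- r4: IF@1 ID@2 stall=0 (-) EX@3 MEM@4 WB@5
I1 sub r1 <- r2,r2: IF@2 ID@3 stall=2 (RAW on I0.r2 (WB@5)) EX@6 MEM@7 WB@8
I2 add r2 <- r2,r2: IF@3 ID@6 stall=0 (-) EX@7 MEM@8 WB@9
I3 sub r3 <- r2,r4: IF@6 ID@7 stall=2 (RAW on I2.r2 (WB@9)) EX@10 MEM@11 WB@12
I4 sub r2 <- r5,r1: IF@7 ID@10 stall=0 (-) EX@11 MEM@12 WB@13

Answer: 13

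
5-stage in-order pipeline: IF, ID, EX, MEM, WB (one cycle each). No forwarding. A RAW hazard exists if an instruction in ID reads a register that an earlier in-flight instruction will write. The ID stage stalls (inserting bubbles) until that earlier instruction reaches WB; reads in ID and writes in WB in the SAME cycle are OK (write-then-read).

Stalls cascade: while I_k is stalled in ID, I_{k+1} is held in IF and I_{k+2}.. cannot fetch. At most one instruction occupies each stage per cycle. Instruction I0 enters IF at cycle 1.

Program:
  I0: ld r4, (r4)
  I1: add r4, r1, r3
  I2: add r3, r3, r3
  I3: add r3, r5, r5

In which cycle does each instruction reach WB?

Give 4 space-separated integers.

I0 ld r4 <- r4: IF@1 ID@2 stall=0 (-) EX@3 MEM@4 WB@5
I1 add r4 <- r1,r3: IF@2 ID@3 stall=0 (-) EX@4 MEM@5 WB@6
I2 add r3 <- r3,r3: IF@3 ID@4 stall=0 (-) EX@5 MEM@6 WB@7
I3 add r3 <- r5,r5: IF@4 ID@5 stall=0 (-) EX@6 MEM@7 WB@8

Answer: 5 6 7 8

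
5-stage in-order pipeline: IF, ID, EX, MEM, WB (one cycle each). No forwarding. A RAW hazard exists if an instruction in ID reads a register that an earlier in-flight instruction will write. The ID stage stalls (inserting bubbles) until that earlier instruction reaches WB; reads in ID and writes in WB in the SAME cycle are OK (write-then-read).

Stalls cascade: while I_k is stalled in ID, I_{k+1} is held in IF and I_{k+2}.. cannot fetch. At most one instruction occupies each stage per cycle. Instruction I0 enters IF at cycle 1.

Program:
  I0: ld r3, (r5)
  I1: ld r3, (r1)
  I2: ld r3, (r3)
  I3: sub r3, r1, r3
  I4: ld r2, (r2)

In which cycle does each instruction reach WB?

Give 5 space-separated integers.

Answer: 5 6 9 12 13

Derivation:
I0 ld r3 <- r5: IF@1 ID@2 stall=0 (-) EX@3 MEM@4 WB@5
I1 ld r3 <- r1: IF@2 ID@3 stall=0 (-) EX@4 MEM@5 WB@6
I2 ld r3 <- r3: IF@3 ID@4 stall=2 (RAW on I1.r3 (WB@6)) EX@7 MEM@8 WB@9
I3 sub r3 <- r1,r3: IF@4 ID@7 stall=2 (RAW on I2.r3 (WB@9)) EX@10 MEM@11 WB@12
I4 ld r2 <- r2: IF@7 ID@10 stall=0 (-) EX@11 MEM@12 WB@13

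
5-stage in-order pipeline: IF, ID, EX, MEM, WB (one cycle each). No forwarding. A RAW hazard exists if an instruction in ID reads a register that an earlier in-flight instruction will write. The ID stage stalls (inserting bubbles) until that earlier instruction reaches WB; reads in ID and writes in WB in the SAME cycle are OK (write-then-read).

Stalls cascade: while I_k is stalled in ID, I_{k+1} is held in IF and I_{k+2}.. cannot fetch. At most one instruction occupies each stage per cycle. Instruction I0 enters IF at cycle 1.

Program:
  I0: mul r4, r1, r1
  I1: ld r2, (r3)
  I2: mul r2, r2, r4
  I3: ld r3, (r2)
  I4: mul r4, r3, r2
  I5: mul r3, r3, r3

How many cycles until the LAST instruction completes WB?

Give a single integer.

Answer: 16

Derivation:
I0 mul r4 <- r1,r1: IF@1 ID@2 stall=0 (-) EX@3 MEM@4 WB@5
I1 ld r2 <- r3: IF@2 ID@3 stall=0 (-) EX@4 MEM@5 WB@6
I2 mul r2 <- r2,r4: IF@3 ID@4 stall=2 (RAW on I1.r2 (WB@6)) EX@7 MEM@8 WB@9
I3 ld r3 <- r2: IF@4 ID@7 stall=2 (RAW on I2.r2 (WB@9)) EX@10 MEM@11 WB@12
I4 mul r4 <- r3,r2: IF@7 ID@10 stall=2 (RAW on I3.r3 (WB@12)) EX@13 MEM@14 WB@15
I5 mul r3 <- r3,r3: IF@10 ID@13 stall=0 (-) EX@14 MEM@15 WB@16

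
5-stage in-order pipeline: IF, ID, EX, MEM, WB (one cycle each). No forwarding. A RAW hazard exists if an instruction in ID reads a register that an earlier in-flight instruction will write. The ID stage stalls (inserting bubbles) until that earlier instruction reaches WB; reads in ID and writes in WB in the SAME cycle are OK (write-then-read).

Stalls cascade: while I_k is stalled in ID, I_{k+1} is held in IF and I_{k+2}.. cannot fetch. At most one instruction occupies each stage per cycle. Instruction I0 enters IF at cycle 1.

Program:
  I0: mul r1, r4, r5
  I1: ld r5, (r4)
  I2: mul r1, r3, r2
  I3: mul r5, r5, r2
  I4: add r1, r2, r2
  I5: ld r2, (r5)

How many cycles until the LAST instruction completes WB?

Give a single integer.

Answer: 12

Derivation:
I0 mul r1 <- r4,r5: IF@1 ID@2 stall=0 (-) EX@3 MEM@4 WB@5
I1 ld r5 <- r4: IF@2 ID@3 stall=0 (-) EX@4 MEM@5 WB@6
I2 mul r1 <- r3,r2: IF@3 ID@4 stall=0 (-) EX@5 MEM@6 WB@7
I3 mul r5 <- r5,r2: IF@4 ID@5 stall=1 (RAW on I1.r5 (WB@6)) EX@7 MEM@8 WB@9
I4 add r1 <- r2,r2: IF@5 ID@7 stall=0 (-) EX@8 MEM@9 WB@10
I5 ld r2 <- r5: IF@7 ID@8 stall=1 (RAW on I3.r5 (WB@9)) EX@10 MEM@11 WB@12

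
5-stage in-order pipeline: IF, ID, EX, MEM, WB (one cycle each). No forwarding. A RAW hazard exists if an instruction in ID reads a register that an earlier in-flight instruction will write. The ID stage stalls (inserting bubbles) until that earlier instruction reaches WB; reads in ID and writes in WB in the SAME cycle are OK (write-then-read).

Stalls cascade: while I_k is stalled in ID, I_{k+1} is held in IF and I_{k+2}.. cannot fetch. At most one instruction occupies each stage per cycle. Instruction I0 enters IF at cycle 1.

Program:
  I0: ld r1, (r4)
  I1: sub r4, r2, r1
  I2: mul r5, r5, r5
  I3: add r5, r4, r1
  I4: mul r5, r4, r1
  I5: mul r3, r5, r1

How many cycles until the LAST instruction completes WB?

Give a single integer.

Answer: 15

Derivation:
I0 ld r1 <- r4: IF@1 ID@2 stall=0 (-) EX@3 MEM@4 WB@5
I1 sub r4 <- r2,r1: IF@2 ID@3 stall=2 (RAW on I0.r1 (WB@5)) EX@6 MEM@7 WB@8
I2 mul r5 <- r5,r5: IF@3 ID@6 stall=0 (-) EX@7 MEM@8 WB@9
I3 add r5 <- r4,r1: IF@6 ID@7 stall=1 (RAW on I1.r4 (WB@8)) EX@9 MEM@10 WB@11
I4 mul r5 <- r4,r1: IF@7 ID@9 stall=0 (-) EX@10 MEM@11 WB@12
I5 mul r3 <- r5,r1: IF@9 ID@10 stall=2 (RAW on I4.r5 (WB@12)) EX@13 MEM@14 WB@15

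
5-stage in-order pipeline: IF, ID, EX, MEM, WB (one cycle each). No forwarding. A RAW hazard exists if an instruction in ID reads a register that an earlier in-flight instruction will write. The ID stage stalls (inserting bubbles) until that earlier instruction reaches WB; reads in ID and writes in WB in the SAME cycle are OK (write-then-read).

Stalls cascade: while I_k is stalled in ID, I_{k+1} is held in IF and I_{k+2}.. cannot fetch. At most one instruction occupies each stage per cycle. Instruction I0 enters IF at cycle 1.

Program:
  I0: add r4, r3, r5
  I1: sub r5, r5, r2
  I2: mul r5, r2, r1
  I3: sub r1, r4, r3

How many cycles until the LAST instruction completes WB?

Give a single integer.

I0 add r4 <- r3,r5: IF@1 ID@2 stall=0 (-) EX@3 MEM@4 WB@5
I1 sub r5 <- r5,r2: IF@2 ID@3 stall=0 (-) EX@4 MEM@5 WB@6
I2 mul r5 <- r2,r1: IF@3 ID@4 stall=0 (-) EX@5 MEM@6 WB@7
I3 sub r1 <- r4,r3: IF@4 ID@5 stall=0 (-) EX@6 MEM@7 WB@8

Answer: 8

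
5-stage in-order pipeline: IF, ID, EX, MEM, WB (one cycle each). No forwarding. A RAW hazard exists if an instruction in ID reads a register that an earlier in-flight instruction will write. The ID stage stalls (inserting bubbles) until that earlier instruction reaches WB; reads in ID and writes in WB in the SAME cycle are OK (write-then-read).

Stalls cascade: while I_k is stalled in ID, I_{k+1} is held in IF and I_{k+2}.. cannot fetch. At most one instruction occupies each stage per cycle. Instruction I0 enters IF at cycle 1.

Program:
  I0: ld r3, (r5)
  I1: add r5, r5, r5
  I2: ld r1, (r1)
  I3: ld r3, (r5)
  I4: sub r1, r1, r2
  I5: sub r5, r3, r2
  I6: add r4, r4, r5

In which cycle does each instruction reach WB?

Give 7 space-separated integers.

Answer: 5 6 7 9 10 12 15

Derivation:
I0 ld r3 <- r5: IF@1 ID@2 stall=0 (-) EX@3 MEM@4 WB@5
I1 add r5 <- r5,r5: IF@2 ID@3 stall=0 (-) EX@4 MEM@5 WB@6
I2 ld r1 <- r1: IF@3 ID@4 stall=0 (-) EX@5 MEM@6 WB@7
I3 ld r3 <- r5: IF@4 ID@5 stall=1 (RAW on I1.r5 (WB@6)) EX@7 MEM@8 WB@9
I4 sub r1 <- r1,r2: IF@5 ID@7 stall=0 (-) EX@8 MEM@9 WB@10
I5 sub r5 <- r3,r2: IF@7 ID@8 stall=1 (RAW on I3.r3 (WB@9)) EX@10 MEM@11 WB@12
I6 add r4 <- r4,r5: IF@8 ID@10 stall=2 (RAW on I5.r5 (WB@12)) EX@13 MEM@14 WB@15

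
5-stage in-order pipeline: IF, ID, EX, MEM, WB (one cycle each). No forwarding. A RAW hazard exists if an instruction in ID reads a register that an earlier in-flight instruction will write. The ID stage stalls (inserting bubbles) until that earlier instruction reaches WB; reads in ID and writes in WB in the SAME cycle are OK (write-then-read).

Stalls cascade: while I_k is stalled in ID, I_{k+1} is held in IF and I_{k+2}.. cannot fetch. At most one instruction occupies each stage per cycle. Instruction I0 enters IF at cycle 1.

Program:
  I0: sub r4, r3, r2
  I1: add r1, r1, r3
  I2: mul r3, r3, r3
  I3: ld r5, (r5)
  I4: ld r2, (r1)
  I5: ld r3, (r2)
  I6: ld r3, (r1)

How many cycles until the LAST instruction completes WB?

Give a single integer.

I0 sub r4 <- r3,r2: IF@1 ID@2 stall=0 (-) EX@3 MEM@4 WB@5
I1 add r1 <- r1,r3: IF@2 ID@3 stall=0 (-) EX@4 MEM@5 WB@6
I2 mul r3 <- r3,r3: IF@3 ID@4 stall=0 (-) EX@5 MEM@6 WB@7
I3 ld r5 <- r5: IF@4 ID@5 stall=0 (-) EX@6 MEM@7 WB@8
I4 ld r2 <- r1: IF@5 ID@6 stall=0 (-) EX@7 MEM@8 WB@9
I5 ld r3 <- r2: IF@6 ID@7 stall=2 (RAW on I4.r2 (WB@9)) EX@10 MEM@11 WB@12
I6 ld r3 <- r1: IF@7 ID@10 stall=0 (-) EX@11 MEM@12 WB@13

Answer: 13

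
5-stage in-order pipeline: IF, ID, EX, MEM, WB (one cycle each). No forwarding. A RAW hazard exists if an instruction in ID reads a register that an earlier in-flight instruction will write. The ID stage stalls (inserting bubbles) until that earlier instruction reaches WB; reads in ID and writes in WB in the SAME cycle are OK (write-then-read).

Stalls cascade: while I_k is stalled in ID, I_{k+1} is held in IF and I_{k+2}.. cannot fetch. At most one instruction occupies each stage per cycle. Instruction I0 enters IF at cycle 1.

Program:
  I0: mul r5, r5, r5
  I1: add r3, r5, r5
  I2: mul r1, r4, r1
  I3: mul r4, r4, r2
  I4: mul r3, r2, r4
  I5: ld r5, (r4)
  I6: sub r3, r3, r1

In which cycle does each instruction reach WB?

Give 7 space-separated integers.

I0 mul r5 <- r5,r5: IF@1 ID@2 stall=0 (-) EX@3 MEM@4 WB@5
I1 add r3 <- r5,r5: IF@2 ID@3 stall=2 (RAW on I0.r5 (WB@5)) EX@6 MEM@7 WB@8
I2 mul r1 <- r4,r1: IF@3 ID@6 stall=0 (-) EX@7 MEM@8 WB@9
I3 mul r4 <- r4,r2: IF@6 ID@7 stall=0 (-) EX@8 MEM@9 WB@10
I4 mul r3 <- r2,r4: IF@7 ID@8 stall=2 (RAW on I3.r4 (WB@10)) EX@11 MEM@12 WB@13
I5 ld r5 <- r4: IF@8 ID@11 stall=0 (-) EX@12 MEM@13 WB@14
I6 sub r3 <- r3,r1: IF@11 ID@12 stall=1 (RAW on I4.r3 (WB@13)) EX@14 MEM@15 WB@16

Answer: 5 8 9 10 13 14 16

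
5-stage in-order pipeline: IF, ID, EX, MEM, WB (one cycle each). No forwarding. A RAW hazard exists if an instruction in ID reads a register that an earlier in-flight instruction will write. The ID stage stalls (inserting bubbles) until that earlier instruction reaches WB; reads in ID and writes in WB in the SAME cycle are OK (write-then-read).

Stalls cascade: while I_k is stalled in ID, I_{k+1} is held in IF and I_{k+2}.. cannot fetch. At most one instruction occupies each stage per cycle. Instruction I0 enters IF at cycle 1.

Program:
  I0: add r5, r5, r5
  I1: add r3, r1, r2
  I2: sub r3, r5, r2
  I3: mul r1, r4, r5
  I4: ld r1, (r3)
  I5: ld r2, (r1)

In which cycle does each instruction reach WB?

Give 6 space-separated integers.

Answer: 5 6 8 9 11 14

Derivation:
I0 add r5 <- r5,r5: IF@1 ID@2 stall=0 (-) EX@3 MEM@4 WB@5
I1 add r3 <- r1,r2: IF@2 ID@3 stall=0 (-) EX@4 MEM@5 WB@6
I2 sub r3 <- r5,r2: IF@3 ID@4 stall=1 (RAW on I0.r5 (WB@5)) EX@6 MEM@7 WB@8
I3 mul r1 <- r4,r5: IF@4 ID@6 stall=0 (-) EX@7 MEM@8 WB@9
I4 ld r1 <- r3: IF@6 ID@7 stall=1 (RAW on I2.r3 (WB@8)) EX@9 MEM@10 WB@11
I5 ld r2 <- r1: IF@7 ID@9 stall=2 (RAW on I4.r1 (WB@11)) EX@12 MEM@13 WB@14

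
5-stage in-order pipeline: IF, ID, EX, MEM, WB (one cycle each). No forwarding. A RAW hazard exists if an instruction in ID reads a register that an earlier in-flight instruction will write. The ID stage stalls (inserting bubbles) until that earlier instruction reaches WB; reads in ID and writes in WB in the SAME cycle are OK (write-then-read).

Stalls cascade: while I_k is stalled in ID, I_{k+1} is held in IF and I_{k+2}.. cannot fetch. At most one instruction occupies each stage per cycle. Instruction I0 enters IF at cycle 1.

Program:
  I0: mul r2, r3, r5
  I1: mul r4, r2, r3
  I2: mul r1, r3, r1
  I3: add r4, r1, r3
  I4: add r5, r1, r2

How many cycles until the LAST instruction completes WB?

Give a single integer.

I0 mul r2 <- r3,r5: IF@1 ID@2 stall=0 (-) EX@3 MEM@4 WB@5
I1 mul r4 <- r2,r3: IF@2 ID@3 stall=2 (RAW on I0.r2 (WB@5)) EX@6 MEM@7 WB@8
I2 mul r1 <- r3,r1: IF@3 ID@6 stall=0 (-) EX@7 MEM@8 WB@9
I3 add r4 <- r1,r3: IF@6 ID@7 stall=2 (RAW on I2.r1 (WB@9)) EX@10 MEM@11 WB@12
I4 add r5 <- r1,r2: IF@7 ID@10 stall=0 (-) EX@11 MEM@12 WB@13

Answer: 13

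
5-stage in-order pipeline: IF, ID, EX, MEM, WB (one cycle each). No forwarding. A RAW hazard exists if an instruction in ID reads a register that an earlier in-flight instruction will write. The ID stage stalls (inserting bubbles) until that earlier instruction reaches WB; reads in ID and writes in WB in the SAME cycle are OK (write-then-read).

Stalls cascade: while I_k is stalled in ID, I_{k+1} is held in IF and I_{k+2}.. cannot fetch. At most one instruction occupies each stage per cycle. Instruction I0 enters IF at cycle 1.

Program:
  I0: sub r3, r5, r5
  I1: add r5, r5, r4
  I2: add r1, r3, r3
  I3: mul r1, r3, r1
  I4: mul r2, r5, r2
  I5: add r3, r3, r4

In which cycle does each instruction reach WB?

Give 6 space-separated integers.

Answer: 5 6 8 11 12 13

Derivation:
I0 sub r3 <- r5,r5: IF@1 ID@2 stall=0 (-) EX@3 MEM@4 WB@5
I1 add r5 <- r5,r4: IF@2 ID@3 stall=0 (-) EX@4 MEM@5 WB@6
I2 add r1 <- r3,r3: IF@3 ID@4 stall=1 (RAW on I0.r3 (WB@5)) EX@6 MEM@7 WB@8
I3 mul r1 <- r3,r1: IF@4 ID@6 stall=2 (RAW on I2.r1 (WB@8)) EX@9 MEM@10 WB@11
I4 mul r2 <- r5,r2: IF@6 ID@9 stall=0 (-) EX@10 MEM@11 WB@12
I5 add r3 <- r3,r4: IF@9 ID@10 stall=0 (-) EX@11 MEM@12 WB@13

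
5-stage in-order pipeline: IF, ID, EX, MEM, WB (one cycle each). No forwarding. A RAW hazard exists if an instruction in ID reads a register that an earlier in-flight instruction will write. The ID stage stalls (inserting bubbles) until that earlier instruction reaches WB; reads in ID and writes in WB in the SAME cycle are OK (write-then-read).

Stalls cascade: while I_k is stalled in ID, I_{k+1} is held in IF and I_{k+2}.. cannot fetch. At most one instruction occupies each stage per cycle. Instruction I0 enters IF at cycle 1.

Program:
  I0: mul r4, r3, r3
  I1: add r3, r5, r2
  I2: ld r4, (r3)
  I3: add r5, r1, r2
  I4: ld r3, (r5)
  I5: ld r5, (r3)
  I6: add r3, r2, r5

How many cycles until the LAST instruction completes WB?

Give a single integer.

I0 mul r4 <- r3,r3: IF@1 ID@2 stall=0 (-) EX@3 MEM@4 WB@5
I1 add r3 <- r5,r2: IF@2 ID@3 stall=0 (-) EX@4 MEM@5 WB@6
I2 ld r4 <- r3: IF@3 ID@4 stall=2 (RAW on I1.r3 (WB@6)) EX@7 MEM@8 WB@9
I3 add r5 <- r1,r2: IF@4 ID@7 stall=0 (-) EX@8 MEM@9 WB@10
I4 ld r3 <- r5: IF@7 ID@8 stall=2 (RAW on I3.r5 (WB@10)) EX@11 MEM@12 WB@13
I5 ld r5 <- r3: IF@8 ID@11 stall=2 (RAW on I4.r3 (WB@13)) EX@14 MEM@15 WB@16
I6 add r3 <- r2,r5: IF@11 ID@14 stall=2 (RAW on I5.r5 (WB@16)) EX@17 MEM@18 WB@19

Answer: 19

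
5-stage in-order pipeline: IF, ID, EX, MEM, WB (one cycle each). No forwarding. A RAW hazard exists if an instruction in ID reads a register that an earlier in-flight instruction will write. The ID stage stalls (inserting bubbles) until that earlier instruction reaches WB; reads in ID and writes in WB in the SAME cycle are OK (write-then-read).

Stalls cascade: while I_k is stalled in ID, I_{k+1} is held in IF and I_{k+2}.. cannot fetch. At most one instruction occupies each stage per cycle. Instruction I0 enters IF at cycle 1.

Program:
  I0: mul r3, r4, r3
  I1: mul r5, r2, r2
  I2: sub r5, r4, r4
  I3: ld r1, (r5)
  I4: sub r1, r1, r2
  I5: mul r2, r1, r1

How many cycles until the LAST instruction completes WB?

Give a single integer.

Answer: 16

Derivation:
I0 mul r3 <- r4,r3: IF@1 ID@2 stall=0 (-) EX@3 MEM@4 WB@5
I1 mul r5 <- r2,r2: IF@2 ID@3 stall=0 (-) EX@4 MEM@5 WB@6
I2 sub r5 <- r4,r4: IF@3 ID@4 stall=0 (-) EX@5 MEM@6 WB@7
I3 ld r1 <- r5: IF@4 ID@5 stall=2 (RAW on I2.r5 (WB@7)) EX@8 MEM@9 WB@10
I4 sub r1 <- r1,r2: IF@5 ID@8 stall=2 (RAW on I3.r1 (WB@10)) EX@11 MEM@12 WB@13
I5 mul r2 <- r1,r1: IF@8 ID@11 stall=2 (RAW on I4.r1 (WB@13)) EX@14 MEM@15 WB@16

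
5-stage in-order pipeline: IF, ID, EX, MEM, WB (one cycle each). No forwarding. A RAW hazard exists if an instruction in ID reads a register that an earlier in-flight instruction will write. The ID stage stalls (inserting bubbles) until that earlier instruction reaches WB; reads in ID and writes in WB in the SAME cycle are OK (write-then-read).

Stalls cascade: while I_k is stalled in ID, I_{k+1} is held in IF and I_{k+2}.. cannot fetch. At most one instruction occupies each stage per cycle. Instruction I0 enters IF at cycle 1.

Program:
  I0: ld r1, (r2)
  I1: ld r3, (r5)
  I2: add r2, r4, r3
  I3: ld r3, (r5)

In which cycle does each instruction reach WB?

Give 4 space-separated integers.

Answer: 5 6 9 10

Derivation:
I0 ld r1 <- r2: IF@1 ID@2 stall=0 (-) EX@3 MEM@4 WB@5
I1 ld r3 <- r5: IF@2 ID@3 stall=0 (-) EX@4 MEM@5 WB@6
I2 add r2 <- r4,r3: IF@3 ID@4 stall=2 (RAW on I1.r3 (WB@6)) EX@7 MEM@8 WB@9
I3 ld r3 <- r5: IF@4 ID@7 stall=0 (-) EX@8 MEM@9 WB@10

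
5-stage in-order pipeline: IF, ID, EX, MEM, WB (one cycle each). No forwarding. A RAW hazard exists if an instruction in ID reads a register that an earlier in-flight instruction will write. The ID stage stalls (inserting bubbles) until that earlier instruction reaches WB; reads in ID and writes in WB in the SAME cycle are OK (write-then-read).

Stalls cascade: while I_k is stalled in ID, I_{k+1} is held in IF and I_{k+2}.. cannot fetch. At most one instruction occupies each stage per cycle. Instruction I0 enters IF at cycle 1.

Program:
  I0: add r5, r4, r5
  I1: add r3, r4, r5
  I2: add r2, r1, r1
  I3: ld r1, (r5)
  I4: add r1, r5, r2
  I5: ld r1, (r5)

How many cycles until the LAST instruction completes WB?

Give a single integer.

Answer: 13

Derivation:
I0 add r5 <- r4,r5: IF@1 ID@2 stall=0 (-) EX@3 MEM@4 WB@5
I1 add r3 <- r4,r5: IF@2 ID@3 stall=2 (RAW on I0.r5 (WB@5)) EX@6 MEM@7 WB@8
I2 add r2 <- r1,r1: IF@3 ID@6 stall=0 (-) EX@7 MEM@8 WB@9
I3 ld r1 <- r5: IF@6 ID@7 stall=0 (-) EX@8 MEM@9 WB@10
I4 add r1 <- r5,r2: IF@7 ID@8 stall=1 (RAW on I2.r2 (WB@9)) EX@10 MEM@11 WB@12
I5 ld r1 <- r5: IF@8 ID@10 stall=0 (-) EX@11 MEM@12 WB@13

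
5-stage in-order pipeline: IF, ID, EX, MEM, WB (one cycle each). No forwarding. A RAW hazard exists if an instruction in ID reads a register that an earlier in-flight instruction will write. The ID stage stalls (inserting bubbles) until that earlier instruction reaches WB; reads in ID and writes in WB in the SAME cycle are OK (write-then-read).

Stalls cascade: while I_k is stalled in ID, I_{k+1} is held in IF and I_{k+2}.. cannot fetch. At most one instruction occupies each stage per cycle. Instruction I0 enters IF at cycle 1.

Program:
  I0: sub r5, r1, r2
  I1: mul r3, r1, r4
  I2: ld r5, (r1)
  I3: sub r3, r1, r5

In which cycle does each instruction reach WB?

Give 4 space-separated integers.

Answer: 5 6 7 10

Derivation:
I0 sub r5 <- r1,r2: IF@1 ID@2 stall=0 (-) EX@3 MEM@4 WB@5
I1 mul r3 <- r1,r4: IF@2 ID@3 stall=0 (-) EX@4 MEM@5 WB@6
I2 ld r5 <- r1: IF@3 ID@4 stall=0 (-) EX@5 MEM@6 WB@7
I3 sub r3 <- r1,r5: IF@4 ID@5 stall=2 (RAW on I2.r5 (WB@7)) EX@8 MEM@9 WB@10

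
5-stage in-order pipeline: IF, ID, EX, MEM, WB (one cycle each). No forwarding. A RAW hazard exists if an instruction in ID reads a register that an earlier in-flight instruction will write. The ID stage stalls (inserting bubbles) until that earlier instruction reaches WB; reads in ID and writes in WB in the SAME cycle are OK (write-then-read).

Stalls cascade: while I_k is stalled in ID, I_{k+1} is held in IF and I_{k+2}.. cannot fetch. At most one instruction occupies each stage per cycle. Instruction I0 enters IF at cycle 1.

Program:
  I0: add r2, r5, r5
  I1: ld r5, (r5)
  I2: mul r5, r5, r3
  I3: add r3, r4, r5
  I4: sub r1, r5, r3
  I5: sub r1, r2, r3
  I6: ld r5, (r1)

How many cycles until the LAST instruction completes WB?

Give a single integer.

Answer: 19

Derivation:
I0 add r2 <- r5,r5: IF@1 ID@2 stall=0 (-) EX@3 MEM@4 WB@5
I1 ld r5 <- r5: IF@2 ID@3 stall=0 (-) EX@4 MEM@5 WB@6
I2 mul r5 <- r5,r3: IF@3 ID@4 stall=2 (RAW on I1.r5 (WB@6)) EX@7 MEM@8 WB@9
I3 add r3 <- r4,r5: IF@4 ID@7 stall=2 (RAW on I2.r5 (WB@9)) EX@10 MEM@11 WB@12
I4 sub r1 <- r5,r3: IF@7 ID@10 stall=2 (RAW on I3.r3 (WB@12)) EX@13 MEM@14 WB@15
I5 sub r1 <- r2,r3: IF@10 ID@13 stall=0 (-) EX@14 MEM@15 WB@16
I6 ld r5 <- r1: IF@13 ID@14 stall=2 (RAW on I5.r1 (WB@16)) EX@17 MEM@18 WB@19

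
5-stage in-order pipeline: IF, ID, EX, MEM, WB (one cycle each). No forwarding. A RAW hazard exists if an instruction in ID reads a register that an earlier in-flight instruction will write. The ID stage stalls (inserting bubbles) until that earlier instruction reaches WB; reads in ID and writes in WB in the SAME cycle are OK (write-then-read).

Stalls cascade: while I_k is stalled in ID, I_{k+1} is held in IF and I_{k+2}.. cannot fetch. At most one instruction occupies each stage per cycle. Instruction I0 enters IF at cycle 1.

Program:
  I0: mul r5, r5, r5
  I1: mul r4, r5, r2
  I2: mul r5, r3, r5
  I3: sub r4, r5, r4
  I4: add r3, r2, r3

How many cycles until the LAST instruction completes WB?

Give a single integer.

I0 mul r5 <- r5,r5: IF@1 ID@2 stall=0 (-) EX@3 MEM@4 WB@5
I1 mul r4 <- r5,r2: IF@2 ID@3 stall=2 (RAW on I0.r5 (WB@5)) EX@6 MEM@7 WB@8
I2 mul r5 <- r3,r5: IF@3 ID@6 stall=0 (-) EX@7 MEM@8 WB@9
I3 sub r4 <- r5,r4: IF@6 ID@7 stall=2 (RAW on I2.r5 (WB@9)) EX@10 MEM@11 WB@12
I4 add r3 <- r2,r3: IF@7 ID@10 stall=0 (-) EX@11 MEM@12 WB@13

Answer: 13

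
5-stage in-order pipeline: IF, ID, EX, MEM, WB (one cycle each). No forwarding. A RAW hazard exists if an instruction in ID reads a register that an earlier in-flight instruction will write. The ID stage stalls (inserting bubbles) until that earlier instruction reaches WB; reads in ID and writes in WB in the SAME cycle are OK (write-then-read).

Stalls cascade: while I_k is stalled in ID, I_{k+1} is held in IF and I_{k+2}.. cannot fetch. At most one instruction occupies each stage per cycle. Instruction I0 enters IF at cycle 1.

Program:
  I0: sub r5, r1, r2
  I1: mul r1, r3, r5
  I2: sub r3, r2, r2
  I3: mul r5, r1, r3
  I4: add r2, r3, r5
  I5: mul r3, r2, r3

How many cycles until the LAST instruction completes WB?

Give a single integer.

Answer: 18

Derivation:
I0 sub r5 <- r1,r2: IF@1 ID@2 stall=0 (-) EX@3 MEM@4 WB@5
I1 mul r1 <- r3,r5: IF@2 ID@3 stall=2 (RAW on I0.r5 (WB@5)) EX@6 MEM@7 WB@8
I2 sub r3 <- r2,r2: IF@3 ID@6 stall=0 (-) EX@7 MEM@8 WB@9
I3 mul r5 <- r1,r3: IF@6 ID@7 stall=2 (RAW on I2.r3 (WB@9)) EX@10 MEM@11 WB@12
I4 add r2 <- r3,r5: IF@7 ID@10 stall=2 (RAW on I3.r5 (WB@12)) EX@13 MEM@14 WB@15
I5 mul r3 <- r2,r3: IF@10 ID@13 stall=2 (RAW on I4.r2 (WB@15)) EX@16 MEM@17 WB@18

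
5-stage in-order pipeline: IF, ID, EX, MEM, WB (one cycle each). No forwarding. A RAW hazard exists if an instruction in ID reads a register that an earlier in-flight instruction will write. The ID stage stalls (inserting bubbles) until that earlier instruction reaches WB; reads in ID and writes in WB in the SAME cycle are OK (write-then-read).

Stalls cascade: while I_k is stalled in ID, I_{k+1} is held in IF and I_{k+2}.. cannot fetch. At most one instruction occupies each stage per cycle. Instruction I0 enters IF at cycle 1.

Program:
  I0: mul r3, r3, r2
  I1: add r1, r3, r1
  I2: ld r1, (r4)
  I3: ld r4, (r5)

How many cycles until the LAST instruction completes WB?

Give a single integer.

I0 mul r3 <- r3,r2: IF@1 ID@2 stall=0 (-) EX@3 MEM@4 WB@5
I1 add r1 <- r3,r1: IF@2 ID@3 stall=2 (RAW on I0.r3 (WB@5)) EX@6 MEM@7 WB@8
I2 ld r1 <- r4: IF@3 ID@6 stall=0 (-) EX@7 MEM@8 WB@9
I3 ld r4 <- r5: IF@6 ID@7 stall=0 (-) EX@8 MEM@9 WB@10

Answer: 10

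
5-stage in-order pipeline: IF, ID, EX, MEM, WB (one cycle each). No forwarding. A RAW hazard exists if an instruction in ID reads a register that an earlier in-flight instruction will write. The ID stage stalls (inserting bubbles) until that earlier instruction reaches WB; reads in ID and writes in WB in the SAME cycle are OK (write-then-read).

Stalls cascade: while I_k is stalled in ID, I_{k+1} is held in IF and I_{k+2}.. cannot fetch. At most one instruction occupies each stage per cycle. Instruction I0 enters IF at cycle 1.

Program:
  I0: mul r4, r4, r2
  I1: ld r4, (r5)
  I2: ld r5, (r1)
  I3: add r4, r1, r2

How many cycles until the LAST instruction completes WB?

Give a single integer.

Answer: 8

Derivation:
I0 mul r4 <- r4,r2: IF@1 ID@2 stall=0 (-) EX@3 MEM@4 WB@5
I1 ld r4 <- r5: IF@2 ID@3 stall=0 (-) EX@4 MEM@5 WB@6
I2 ld r5 <- r1: IF@3 ID@4 stall=0 (-) EX@5 MEM@6 WB@7
I3 add r4 <- r1,r2: IF@4 ID@5 stall=0 (-) EX@6 MEM@7 WB@8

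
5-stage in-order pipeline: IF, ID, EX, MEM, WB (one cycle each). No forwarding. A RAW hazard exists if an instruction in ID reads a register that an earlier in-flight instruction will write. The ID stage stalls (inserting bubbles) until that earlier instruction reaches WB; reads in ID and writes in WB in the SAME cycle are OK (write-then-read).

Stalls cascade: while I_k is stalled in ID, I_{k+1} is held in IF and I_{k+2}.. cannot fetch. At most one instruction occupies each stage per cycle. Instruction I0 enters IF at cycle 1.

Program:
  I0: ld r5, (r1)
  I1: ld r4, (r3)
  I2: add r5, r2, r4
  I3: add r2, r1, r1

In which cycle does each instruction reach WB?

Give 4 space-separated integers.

I0 ld r5 <- r1: IF@1 ID@2 stall=0 (-) EX@3 MEM@4 WB@5
I1 ld r4 <- r3: IF@2 ID@3 stall=0 (-) EX@4 MEM@5 WB@6
I2 add r5 <- r2,r4: IF@3 ID@4 stall=2 (RAW on I1.r4 (WB@6)) EX@7 MEM@8 WB@9
I3 add r2 <- r1,r1: IF@4 ID@7 stall=0 (-) EX@8 MEM@9 WB@10

Answer: 5 6 9 10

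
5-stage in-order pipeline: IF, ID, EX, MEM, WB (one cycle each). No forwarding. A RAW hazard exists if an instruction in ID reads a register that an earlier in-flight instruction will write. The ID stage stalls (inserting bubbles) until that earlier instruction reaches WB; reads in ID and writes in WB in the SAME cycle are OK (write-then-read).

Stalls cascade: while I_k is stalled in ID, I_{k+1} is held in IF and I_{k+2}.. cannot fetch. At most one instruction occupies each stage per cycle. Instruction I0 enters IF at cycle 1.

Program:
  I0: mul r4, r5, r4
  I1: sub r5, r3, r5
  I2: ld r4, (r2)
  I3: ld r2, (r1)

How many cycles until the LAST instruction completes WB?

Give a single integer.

I0 mul r4 <- r5,r4: IF@1 ID@2 stall=0 (-) EX@3 MEM@4 WB@5
I1 sub r5 <- r3,r5: IF@2 ID@3 stall=0 (-) EX@4 MEM@5 WB@6
I2 ld r4 <- r2: IF@3 ID@4 stall=0 (-) EX@5 MEM@6 WB@7
I3 ld r2 <- r1: IF@4 ID@5 stall=0 (-) EX@6 MEM@7 WB@8

Answer: 8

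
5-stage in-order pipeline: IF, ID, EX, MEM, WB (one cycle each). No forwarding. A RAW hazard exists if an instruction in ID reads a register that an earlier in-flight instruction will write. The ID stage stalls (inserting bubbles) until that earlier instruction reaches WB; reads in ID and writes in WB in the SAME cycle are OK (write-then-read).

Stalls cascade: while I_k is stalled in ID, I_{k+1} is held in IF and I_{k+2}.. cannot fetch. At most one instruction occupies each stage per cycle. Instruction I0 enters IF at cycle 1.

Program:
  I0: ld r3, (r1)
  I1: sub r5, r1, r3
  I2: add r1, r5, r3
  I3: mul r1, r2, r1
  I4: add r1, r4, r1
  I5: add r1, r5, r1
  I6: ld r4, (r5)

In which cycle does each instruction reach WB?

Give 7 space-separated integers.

I0 ld r3 <- r1: IF@1 ID@2 stall=0 (-) EX@3 MEM@4 WB@5
I1 sub r5 <- r1,r3: IF@2 ID@3 stall=2 (RAW on I0.r3 (WB@5)) EX@6 MEM@7 WB@8
I2 add r1 <- r5,r3: IF@3 ID@6 stall=2 (RAW on I1.r5 (WB@8)) EX@9 MEM@10 WB@11
I3 mul r1 <- r2,r1: IF@6 ID@9 stall=2 (RAW on I2.r1 (WB@11)) EX@12 MEM@13 WB@14
I4 add r1 <- r4,r1: IF@9 ID@12 stall=2 (RAW on I3.r1 (WB@14)) EX@15 MEM@16 WB@17
I5 add r1 <- r5,r1: IF@12 ID@15 stall=2 (RAW on I4.r1 (WB@17)) EX@18 MEM@19 WB@20
I6 ld r4 <- r5: IF@15 ID@18 stall=0 (-) EX@19 MEM@20 WB@21

Answer: 5 8 11 14 17 20 21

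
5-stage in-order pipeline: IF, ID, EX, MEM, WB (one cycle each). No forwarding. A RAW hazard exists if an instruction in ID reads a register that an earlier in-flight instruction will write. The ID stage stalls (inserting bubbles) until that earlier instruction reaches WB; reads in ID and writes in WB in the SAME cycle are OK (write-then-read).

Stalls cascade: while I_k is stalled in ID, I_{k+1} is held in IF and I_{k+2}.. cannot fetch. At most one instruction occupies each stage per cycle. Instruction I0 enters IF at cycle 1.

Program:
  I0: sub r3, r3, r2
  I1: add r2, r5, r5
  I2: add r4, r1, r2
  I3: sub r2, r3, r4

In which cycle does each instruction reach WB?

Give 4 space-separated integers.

Answer: 5 6 9 12

Derivation:
I0 sub r3 <- r3,r2: IF@1 ID@2 stall=0 (-) EX@3 MEM@4 WB@5
I1 add r2 <- r5,r5: IF@2 ID@3 stall=0 (-) EX@4 MEM@5 WB@6
I2 add r4 <- r1,r2: IF@3 ID@4 stall=2 (RAW on I1.r2 (WB@6)) EX@7 MEM@8 WB@9
I3 sub r2 <- r3,r4: IF@4 ID@7 stall=2 (RAW on I2.r4 (WB@9)) EX@10 MEM@11 WB@12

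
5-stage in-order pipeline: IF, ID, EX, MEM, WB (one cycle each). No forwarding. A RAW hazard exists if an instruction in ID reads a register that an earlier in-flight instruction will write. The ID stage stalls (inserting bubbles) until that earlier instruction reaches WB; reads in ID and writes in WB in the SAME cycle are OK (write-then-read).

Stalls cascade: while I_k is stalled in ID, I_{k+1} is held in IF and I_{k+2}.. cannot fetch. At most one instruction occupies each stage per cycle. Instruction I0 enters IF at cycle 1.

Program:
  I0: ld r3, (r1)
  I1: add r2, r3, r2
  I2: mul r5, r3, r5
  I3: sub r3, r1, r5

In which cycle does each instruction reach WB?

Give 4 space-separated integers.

Answer: 5 8 9 12

Derivation:
I0 ld r3 <- r1: IF@1 ID@2 stall=0 (-) EX@3 MEM@4 WB@5
I1 add r2 <- r3,r2: IF@2 ID@3 stall=2 (RAW on I0.r3 (WB@5)) EX@6 MEM@7 WB@8
I2 mul r5 <- r3,r5: IF@3 ID@6 stall=0 (-) EX@7 MEM@8 WB@9
I3 sub r3 <- r1,r5: IF@6 ID@7 stall=2 (RAW on I2.r5 (WB@9)) EX@10 MEM@11 WB@12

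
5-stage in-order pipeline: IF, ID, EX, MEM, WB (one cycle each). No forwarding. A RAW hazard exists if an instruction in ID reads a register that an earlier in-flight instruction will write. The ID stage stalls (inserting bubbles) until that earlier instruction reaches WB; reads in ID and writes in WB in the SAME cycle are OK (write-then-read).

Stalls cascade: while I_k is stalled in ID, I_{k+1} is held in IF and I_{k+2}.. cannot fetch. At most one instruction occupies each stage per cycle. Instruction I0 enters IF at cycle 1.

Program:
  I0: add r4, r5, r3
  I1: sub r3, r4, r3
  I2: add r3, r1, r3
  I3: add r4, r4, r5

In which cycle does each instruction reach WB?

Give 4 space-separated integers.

Answer: 5 8 11 12

Derivation:
I0 add r4 <- r5,r3: IF@1 ID@2 stall=0 (-) EX@3 MEM@4 WB@5
I1 sub r3 <- r4,r3: IF@2 ID@3 stall=2 (RAW on I0.r4 (WB@5)) EX@6 MEM@7 WB@8
I2 add r3 <- r1,r3: IF@3 ID@6 stall=2 (RAW on I1.r3 (WB@8)) EX@9 MEM@10 WB@11
I3 add r4 <- r4,r5: IF@6 ID@9 stall=0 (-) EX@10 MEM@11 WB@12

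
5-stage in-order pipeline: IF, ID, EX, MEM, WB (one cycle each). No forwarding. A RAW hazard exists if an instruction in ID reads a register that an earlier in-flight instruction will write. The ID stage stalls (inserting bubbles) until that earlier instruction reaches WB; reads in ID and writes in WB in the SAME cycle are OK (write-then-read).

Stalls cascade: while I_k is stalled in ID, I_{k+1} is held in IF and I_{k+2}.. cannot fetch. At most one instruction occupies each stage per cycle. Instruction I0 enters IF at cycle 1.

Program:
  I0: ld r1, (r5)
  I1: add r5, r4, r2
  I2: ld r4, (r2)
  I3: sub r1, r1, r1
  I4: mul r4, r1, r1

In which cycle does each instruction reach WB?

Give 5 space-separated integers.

Answer: 5 6 7 8 11

Derivation:
I0 ld r1 <- r5: IF@1 ID@2 stall=0 (-) EX@3 MEM@4 WB@5
I1 add r5 <- r4,r2: IF@2 ID@3 stall=0 (-) EX@4 MEM@5 WB@6
I2 ld r4 <- r2: IF@3 ID@4 stall=0 (-) EX@5 MEM@6 WB@7
I3 sub r1 <- r1,r1: IF@4 ID@5 stall=0 (-) EX@6 MEM@7 WB@8
I4 mul r4 <- r1,r1: IF@5 ID@6 stall=2 (RAW on I3.r1 (WB@8)) EX@9 MEM@10 WB@11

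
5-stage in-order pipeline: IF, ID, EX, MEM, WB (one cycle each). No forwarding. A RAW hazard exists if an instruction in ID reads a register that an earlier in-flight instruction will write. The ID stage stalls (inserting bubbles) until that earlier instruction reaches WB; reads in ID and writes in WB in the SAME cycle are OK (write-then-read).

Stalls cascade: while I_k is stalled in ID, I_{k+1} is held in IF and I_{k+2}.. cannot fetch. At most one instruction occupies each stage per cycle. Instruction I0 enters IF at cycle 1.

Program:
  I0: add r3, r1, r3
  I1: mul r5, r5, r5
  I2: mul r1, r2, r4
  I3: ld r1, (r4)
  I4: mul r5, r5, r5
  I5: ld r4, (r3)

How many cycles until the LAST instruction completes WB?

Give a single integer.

Answer: 10

Derivation:
I0 add r3 <- r1,r3: IF@1 ID@2 stall=0 (-) EX@3 MEM@4 WB@5
I1 mul r5 <- r5,r5: IF@2 ID@3 stall=0 (-) EX@4 MEM@5 WB@6
I2 mul r1 <- r2,r4: IF@3 ID@4 stall=0 (-) EX@5 MEM@6 WB@7
I3 ld r1 <- r4: IF@4 ID@5 stall=0 (-) EX@6 MEM@7 WB@8
I4 mul r5 <- r5,r5: IF@5 ID@6 stall=0 (-) EX@7 MEM@8 WB@9
I5 ld r4 <- r3: IF@6 ID@7 stall=0 (-) EX@8 MEM@9 WB@10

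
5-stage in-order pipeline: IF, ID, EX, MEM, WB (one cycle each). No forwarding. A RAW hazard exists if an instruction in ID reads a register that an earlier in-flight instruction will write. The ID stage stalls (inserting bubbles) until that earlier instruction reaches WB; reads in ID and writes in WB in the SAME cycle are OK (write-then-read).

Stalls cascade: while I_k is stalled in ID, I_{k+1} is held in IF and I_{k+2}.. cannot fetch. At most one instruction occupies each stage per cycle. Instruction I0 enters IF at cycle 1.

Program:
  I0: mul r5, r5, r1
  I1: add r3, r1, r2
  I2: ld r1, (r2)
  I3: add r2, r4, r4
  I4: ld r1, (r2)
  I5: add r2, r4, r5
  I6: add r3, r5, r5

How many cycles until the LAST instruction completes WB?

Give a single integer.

I0 mul r5 <- r5,r1: IF@1 ID@2 stall=0 (-) EX@3 MEM@4 WB@5
I1 add r3 <- r1,r2: IF@2 ID@3 stall=0 (-) EX@4 MEM@5 WB@6
I2 ld r1 <- r2: IF@3 ID@4 stall=0 (-) EX@5 MEM@6 WB@7
I3 add r2 <- r4,r4: IF@4 ID@5 stall=0 (-) EX@6 MEM@7 WB@8
I4 ld r1 <- r2: IF@5 ID@6 stall=2 (RAW on I3.r2 (WB@8)) EX@9 MEM@10 WB@11
I5 add r2 <- r4,r5: IF@6 ID@9 stall=0 (-) EX@10 MEM@11 WB@12
I6 add r3 <- r5,r5: IF@9 ID@10 stall=0 (-) EX@11 MEM@12 WB@13

Answer: 13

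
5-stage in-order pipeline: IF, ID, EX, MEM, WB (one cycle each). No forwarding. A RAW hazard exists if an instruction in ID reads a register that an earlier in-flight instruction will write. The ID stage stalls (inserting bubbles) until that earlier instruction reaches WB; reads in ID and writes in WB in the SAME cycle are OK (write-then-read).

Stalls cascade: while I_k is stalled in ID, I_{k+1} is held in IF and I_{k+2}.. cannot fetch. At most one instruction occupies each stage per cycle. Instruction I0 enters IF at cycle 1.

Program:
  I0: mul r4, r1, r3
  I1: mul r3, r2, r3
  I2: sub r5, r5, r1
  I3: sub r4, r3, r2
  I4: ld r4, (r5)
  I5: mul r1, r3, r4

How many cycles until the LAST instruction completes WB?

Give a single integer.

Answer: 13

Derivation:
I0 mul r4 <- r1,r3: IF@1 ID@2 stall=0 (-) EX@3 MEM@4 WB@5
I1 mul r3 <- r2,r3: IF@2 ID@3 stall=0 (-) EX@4 MEM@5 WB@6
I2 sub r5 <- r5,r1: IF@3 ID@4 stall=0 (-) EX@5 MEM@6 WB@7
I3 sub r4 <- r3,r2: IF@4 ID@5 stall=1 (RAW on I1.r3 (WB@6)) EX@7 MEM@8 WB@9
I4 ld r4 <- r5: IF@5 ID@7 stall=0 (-) EX@8 MEM@9 WB@10
I5 mul r1 <- r3,r4: IF@7 ID@8 stall=2 (RAW on I4.r4 (WB@10)) EX@11 MEM@12 WB@13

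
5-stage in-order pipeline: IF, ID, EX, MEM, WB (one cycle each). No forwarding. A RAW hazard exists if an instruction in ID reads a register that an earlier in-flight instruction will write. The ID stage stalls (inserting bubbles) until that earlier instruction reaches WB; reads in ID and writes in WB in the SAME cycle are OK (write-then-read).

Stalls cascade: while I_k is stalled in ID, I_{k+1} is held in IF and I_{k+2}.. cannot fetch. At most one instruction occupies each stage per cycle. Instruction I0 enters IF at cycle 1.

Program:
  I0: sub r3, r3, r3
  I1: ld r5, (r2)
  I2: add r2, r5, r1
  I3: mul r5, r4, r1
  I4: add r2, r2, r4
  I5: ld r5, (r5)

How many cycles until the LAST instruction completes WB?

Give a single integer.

I0 sub r3 <- r3,r3: IF@1 ID@2 stall=0 (-) EX@3 MEM@4 WB@5
I1 ld r5 <- r2: IF@2 ID@3 stall=0 (-) EX@4 MEM@5 WB@6
I2 add r2 <- r5,r1: IF@3 ID@4 stall=2 (RAW on I1.r5 (WB@6)) EX@7 MEM@8 WB@9
I3 mul r5 <- r4,r1: IF@4 ID@7 stall=0 (-) EX@8 MEM@9 WB@10
I4 add r2 <- r2,r4: IF@7 ID@8 stall=1 (RAW on I2.r2 (WB@9)) EX@10 MEM@11 WB@12
I5 ld r5 <- r5: IF@8 ID@10 stall=0 (-) EX@11 MEM@12 WB@13

Answer: 13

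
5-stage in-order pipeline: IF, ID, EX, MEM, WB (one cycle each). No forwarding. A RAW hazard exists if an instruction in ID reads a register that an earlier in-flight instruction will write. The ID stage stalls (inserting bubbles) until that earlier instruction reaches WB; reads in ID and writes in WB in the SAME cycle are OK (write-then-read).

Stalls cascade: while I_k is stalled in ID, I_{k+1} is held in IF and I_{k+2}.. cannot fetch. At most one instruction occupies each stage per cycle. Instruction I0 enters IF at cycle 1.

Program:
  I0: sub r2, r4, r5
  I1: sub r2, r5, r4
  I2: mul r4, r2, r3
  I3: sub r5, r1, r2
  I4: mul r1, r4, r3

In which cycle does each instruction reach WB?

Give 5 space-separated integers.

Answer: 5 6 9 10 12

Derivation:
I0 sub r2 <- r4,r5: IF@1 ID@2 stall=0 (-) EX@3 MEM@4 WB@5
I1 sub r2 <- r5,r4: IF@2 ID@3 stall=0 (-) EX@4 MEM@5 WB@6
I2 mul r4 <- r2,r3: IF@3 ID@4 stall=2 (RAW on I1.r2 (WB@6)) EX@7 MEM@8 WB@9
I3 sub r5 <- r1,r2: IF@4 ID@7 stall=0 (-) EX@8 MEM@9 WB@10
I4 mul r1 <- r4,r3: IF@7 ID@8 stall=1 (RAW on I2.r4 (WB@9)) EX@10 MEM@11 WB@12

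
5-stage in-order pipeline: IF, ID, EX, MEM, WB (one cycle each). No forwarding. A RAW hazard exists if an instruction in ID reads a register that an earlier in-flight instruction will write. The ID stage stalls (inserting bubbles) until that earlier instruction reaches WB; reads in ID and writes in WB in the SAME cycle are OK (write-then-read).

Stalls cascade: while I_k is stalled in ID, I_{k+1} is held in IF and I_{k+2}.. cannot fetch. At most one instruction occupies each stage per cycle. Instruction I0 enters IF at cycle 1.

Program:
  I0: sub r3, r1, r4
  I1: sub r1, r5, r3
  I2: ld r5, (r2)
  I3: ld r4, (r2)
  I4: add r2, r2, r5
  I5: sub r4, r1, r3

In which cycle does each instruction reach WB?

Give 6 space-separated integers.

I0 sub r3 <- r1,r4: IF@1 ID@2 stall=0 (-) EX@3 MEM@4 WB@5
I1 sub r1 <- r5,r3: IF@2 ID@3 stall=2 (RAW on I0.r3 (WB@5)) EX@6 MEM@7 WB@8
I2 ld r5 <- r2: IF@3 ID@6 stall=0 (-) EX@7 MEM@8 WB@9
I3 ld r4 <- r2: IF@6 ID@7 stall=0 (-) EX@8 MEM@9 WB@10
I4 add r2 <- r2,r5: IF@7 ID@8 stall=1 (RAW on I2.r5 (WB@9)) EX@10 MEM@11 WB@12
I5 sub r4 <- r1,r3: IF@8 ID@10 stall=0 (-) EX@11 MEM@12 WB@13

Answer: 5 8 9 10 12 13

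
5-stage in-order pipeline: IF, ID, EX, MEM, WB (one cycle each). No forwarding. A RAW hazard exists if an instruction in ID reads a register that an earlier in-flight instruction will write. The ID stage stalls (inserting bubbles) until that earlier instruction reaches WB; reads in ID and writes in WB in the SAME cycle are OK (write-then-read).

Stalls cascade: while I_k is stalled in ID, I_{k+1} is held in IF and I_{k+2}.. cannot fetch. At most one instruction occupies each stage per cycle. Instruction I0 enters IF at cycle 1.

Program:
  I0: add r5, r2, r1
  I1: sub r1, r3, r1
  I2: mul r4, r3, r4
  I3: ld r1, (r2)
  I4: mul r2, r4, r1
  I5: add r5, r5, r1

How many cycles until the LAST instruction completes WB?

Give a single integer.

I0 add r5 <- r2,r1: IF@1 ID@2 stall=0 (-) EX@3 MEM@4 WB@5
I1 sub r1 <- r3,r1: IF@2 ID@3 stall=0 (-) EX@4 MEM@5 WB@6
I2 mul r4 <- r3,r4: IF@3 ID@4 stall=0 (-) EX@5 MEM@6 WB@7
I3 ld r1 <- r2: IF@4 ID@5 stall=0 (-) EX@6 MEM@7 WB@8
I4 mul r2 <- r4,r1: IF@5 ID@6 stall=2 (RAW on I3.r1 (WB@8)) EX@9 MEM@10 WB@11
I5 add r5 <- r5,r1: IF@6 ID@9 stall=0 (-) EX@10 MEM@11 WB@12

Answer: 12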